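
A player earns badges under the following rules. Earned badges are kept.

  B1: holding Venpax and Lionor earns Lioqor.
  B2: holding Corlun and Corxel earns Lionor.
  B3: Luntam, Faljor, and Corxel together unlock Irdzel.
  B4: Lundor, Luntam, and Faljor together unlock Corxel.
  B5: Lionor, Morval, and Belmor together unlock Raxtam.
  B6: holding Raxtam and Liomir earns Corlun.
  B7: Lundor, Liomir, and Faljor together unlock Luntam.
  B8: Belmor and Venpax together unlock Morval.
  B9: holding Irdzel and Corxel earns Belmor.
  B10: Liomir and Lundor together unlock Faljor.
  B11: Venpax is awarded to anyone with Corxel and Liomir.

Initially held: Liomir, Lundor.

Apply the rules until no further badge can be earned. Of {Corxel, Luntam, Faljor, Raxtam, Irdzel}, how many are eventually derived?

4

With Liomir and Lundor, Faljor is earned (B10).
With Lundor, Liomir, and Faljor, Luntam is earned (B7).
With Lundor, Luntam, and Faljor, Corxel is earned (B4).
With Luntam, Faljor, and Corxel, Irdzel is earned (B3).
Corxel: reached.
Luntam: reached.
Faljor: reached.
Raxtam would need Lionor, Morval, and Belmor (B5), but Lionor is never earned.
Irdzel: reached.
Reached: Corxel, Luntam, Faljor, and Irdzel — 4 of the 5.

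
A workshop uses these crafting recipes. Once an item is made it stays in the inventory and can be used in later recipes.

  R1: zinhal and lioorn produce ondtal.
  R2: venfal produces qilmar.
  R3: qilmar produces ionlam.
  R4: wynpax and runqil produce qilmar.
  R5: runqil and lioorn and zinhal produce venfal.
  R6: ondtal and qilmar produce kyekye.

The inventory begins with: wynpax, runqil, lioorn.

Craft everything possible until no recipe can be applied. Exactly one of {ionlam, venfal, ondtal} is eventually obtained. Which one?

wynpax and runqil → qilmar (R4).
Using R3, qilmar makes ionlam.
ondtal would need zinhal and lioorn (R1), but zinhal is never obtained. venfal would need runqil, lioorn, and zinhal (R5), but zinhal is never obtained.

ionlam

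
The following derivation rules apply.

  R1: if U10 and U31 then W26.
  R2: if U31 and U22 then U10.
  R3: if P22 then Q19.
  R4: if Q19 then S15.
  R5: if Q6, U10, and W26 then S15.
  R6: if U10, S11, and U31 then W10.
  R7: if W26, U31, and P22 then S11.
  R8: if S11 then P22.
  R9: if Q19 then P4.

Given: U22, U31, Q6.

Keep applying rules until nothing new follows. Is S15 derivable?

Yes

U31 and U22 hold, so U10 follows (R2).
U10 and U31 hold, so W26 follows (R1).
From Q6, U10, and W26, R5 gives S15.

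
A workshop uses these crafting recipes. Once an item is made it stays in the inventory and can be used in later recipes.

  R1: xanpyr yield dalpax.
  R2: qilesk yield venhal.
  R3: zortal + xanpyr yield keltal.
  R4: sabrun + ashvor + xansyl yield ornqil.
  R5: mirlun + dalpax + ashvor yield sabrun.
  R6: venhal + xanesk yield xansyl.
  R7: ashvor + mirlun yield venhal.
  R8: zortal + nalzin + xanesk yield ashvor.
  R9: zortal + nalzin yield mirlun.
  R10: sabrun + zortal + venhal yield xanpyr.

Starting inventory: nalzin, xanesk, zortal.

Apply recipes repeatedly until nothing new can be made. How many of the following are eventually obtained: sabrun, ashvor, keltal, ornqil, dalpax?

zortal + nalzin + xanesk → ashvor (R8).
sabrun would need mirlun, dalpax, and ashvor (R5), but dalpax is never obtained.
ashvor: reached.
keltal would need zortal and xanpyr (R3), but xanpyr is never obtained.
ornqil would need sabrun, ashvor, and xansyl (R4), but sabrun is never obtained.
dalpax would need xanpyr (R1), but xanpyr is never obtained.
Reached: ashvor — 1 of the 5.

1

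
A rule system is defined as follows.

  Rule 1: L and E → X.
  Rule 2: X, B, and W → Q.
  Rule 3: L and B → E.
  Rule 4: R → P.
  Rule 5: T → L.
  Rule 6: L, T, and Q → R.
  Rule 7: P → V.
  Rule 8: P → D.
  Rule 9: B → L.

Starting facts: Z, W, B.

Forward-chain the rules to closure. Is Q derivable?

Yes

From B, Rule 9 gives L.
L and B hold, so E follows (Rule 3).
From L and E, Rule 1 gives X.
From X, B, and W, Rule 2 gives Q.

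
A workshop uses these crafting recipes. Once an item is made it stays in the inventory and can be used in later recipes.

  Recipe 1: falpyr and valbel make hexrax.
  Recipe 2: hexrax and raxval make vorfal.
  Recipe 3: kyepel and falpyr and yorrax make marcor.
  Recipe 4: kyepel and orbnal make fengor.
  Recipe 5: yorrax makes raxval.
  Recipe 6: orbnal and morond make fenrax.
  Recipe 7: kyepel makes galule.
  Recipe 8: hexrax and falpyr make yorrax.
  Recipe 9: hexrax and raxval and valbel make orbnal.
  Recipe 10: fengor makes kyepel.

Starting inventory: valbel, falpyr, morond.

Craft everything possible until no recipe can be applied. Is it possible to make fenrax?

falpyr and valbel → hexrax (Recipe 1).
hexrax and falpyr → yorrax (Recipe 8).
yorrax → raxval (Recipe 5).
Using Recipe 9, hexrax, raxval, and valbel make orbnal.
orbnal and morond → fenrax (Recipe 6).

Yes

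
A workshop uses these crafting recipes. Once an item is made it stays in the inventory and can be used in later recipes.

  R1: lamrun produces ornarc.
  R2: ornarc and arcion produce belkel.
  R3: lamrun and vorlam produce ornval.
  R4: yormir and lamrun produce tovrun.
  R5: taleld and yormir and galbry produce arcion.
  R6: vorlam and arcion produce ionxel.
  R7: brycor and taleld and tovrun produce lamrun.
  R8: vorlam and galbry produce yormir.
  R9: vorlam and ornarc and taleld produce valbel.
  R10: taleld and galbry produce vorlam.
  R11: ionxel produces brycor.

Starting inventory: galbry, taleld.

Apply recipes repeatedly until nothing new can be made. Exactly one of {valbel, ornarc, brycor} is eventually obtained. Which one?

Using R10, taleld and galbry make vorlam.
Using R8, vorlam and galbry make yormir.
Using R5, taleld, yormir, and galbry make arcion.
Using R6, vorlam and arcion make ionxel.
ionxel → brycor (R11).
valbel would need vorlam, ornarc, and taleld (R9), but ornarc is never obtained. ornarc would need lamrun (R1), but lamrun is never obtained.

brycor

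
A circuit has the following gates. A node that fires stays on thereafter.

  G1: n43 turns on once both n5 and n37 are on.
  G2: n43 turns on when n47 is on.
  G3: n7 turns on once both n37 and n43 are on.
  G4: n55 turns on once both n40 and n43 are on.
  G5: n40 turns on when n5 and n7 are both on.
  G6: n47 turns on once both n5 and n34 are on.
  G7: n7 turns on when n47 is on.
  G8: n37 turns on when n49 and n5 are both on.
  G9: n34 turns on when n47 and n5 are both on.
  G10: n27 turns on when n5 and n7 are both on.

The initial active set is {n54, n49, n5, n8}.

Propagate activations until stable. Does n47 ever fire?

n47 would need n5 and n34 (G6), but n34 never turns on.

No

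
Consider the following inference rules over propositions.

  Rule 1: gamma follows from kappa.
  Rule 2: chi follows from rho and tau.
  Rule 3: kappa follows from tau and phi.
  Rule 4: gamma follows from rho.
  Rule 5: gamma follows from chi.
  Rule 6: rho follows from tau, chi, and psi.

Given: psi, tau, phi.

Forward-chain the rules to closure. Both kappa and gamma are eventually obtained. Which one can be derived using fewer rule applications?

kappa

kappa: From tau and phi, Rule 3 gives kappa. [1 rule application]
gamma: From tau and phi, Rule 3 gives kappa. kappa holds, so gamma follows (Rule 1). [2 rule applications]
kappa needs fewer.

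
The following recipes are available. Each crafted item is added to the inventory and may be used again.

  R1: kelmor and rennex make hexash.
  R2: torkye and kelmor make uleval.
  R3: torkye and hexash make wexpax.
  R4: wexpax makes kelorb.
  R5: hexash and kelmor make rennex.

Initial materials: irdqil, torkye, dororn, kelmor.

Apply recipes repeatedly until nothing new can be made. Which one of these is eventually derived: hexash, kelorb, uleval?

torkye and kelmor → uleval (R2).
hexash would need kelmor and rennex (R1), but rennex is never obtained. kelorb would need wexpax (R4), but wexpax is never obtained.

uleval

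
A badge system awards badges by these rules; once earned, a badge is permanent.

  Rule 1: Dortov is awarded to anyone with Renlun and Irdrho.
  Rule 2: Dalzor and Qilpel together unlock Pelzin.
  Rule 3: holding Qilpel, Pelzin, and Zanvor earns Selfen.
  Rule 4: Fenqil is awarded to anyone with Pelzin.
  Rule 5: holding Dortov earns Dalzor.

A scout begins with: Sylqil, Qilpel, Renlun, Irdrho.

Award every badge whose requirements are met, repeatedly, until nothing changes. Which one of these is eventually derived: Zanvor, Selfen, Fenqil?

With Renlun and Irdrho, Dortov is earned (Rule 1).
With Dortov, Dalzor is earned (Rule 5).
With Dalzor and Qilpel, Pelzin is earned (Rule 2).
With Pelzin, Fenqil is earned (Rule 4).
Selfen would need Qilpel, Pelzin, and Zanvor (Rule 3), but Zanvor is never earned. No rule produces Zanvor, and it is not given.

Fenqil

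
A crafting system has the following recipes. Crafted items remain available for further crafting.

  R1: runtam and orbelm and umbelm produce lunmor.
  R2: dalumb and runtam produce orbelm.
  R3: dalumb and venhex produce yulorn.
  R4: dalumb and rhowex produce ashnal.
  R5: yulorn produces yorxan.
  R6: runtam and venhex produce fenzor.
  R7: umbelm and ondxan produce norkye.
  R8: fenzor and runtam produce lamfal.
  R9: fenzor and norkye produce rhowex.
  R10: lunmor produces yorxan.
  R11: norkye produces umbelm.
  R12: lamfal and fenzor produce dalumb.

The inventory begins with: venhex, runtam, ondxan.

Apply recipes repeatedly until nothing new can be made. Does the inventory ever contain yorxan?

Using R6, runtam and venhex make fenzor.
Using R8, fenzor and runtam make lamfal.
Using R12, lamfal and fenzor make dalumb.
Using R3, dalumb and venhex make yulorn.
yulorn → yorxan (R5).

Yes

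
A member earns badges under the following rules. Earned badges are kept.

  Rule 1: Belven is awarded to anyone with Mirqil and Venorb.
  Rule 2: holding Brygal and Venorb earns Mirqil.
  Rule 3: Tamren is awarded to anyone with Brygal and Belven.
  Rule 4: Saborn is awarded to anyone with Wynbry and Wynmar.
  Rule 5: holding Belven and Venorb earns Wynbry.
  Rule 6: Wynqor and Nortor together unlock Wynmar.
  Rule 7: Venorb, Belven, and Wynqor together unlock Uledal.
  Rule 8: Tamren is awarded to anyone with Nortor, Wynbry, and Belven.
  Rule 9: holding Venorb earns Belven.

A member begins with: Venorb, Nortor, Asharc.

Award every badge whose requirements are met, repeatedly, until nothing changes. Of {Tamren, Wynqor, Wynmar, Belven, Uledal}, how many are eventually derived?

2

With Venorb, Belven is earned (Rule 9).
With Belven and Venorb, Wynbry is earned (Rule 5).
With Nortor, Wynbry, and Belven, Tamren is earned (Rule 8).
Tamren: reached.
No rule produces Wynqor, and it is not given.
Wynmar would need Wynqor and Nortor (Rule 6), but Wynqor is never earned.
Belven: reached.
Uledal would need Venorb, Belven, and Wynqor (Rule 7), but Wynqor is never earned.
Reached: Tamren and Belven — 2 of the 5.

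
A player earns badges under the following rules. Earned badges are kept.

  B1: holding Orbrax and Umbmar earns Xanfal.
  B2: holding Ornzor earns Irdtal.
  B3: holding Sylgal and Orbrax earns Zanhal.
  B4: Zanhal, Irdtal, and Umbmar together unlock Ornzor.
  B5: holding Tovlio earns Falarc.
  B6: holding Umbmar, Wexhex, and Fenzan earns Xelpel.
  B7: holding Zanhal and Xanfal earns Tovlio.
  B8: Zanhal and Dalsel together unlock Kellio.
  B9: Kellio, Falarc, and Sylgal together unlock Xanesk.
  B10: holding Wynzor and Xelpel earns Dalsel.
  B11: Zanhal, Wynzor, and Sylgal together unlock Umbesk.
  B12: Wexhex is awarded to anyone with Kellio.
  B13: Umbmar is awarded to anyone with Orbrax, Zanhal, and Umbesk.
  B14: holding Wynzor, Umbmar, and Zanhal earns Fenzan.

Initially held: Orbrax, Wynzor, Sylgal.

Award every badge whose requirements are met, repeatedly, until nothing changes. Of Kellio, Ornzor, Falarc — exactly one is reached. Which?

With Sylgal and Orbrax, Zanhal is earned (B3).
With Zanhal, Wynzor, and Sylgal, Umbesk is earned (B11).
With Orbrax, Zanhal, and Umbesk, Umbmar is earned (B13).
With Orbrax and Umbmar, Xanfal is earned (B1).
With Zanhal and Xanfal, Tovlio is earned (B7).
With Tovlio, Falarc is earned (B5).
Kellio would need Zanhal and Dalsel (B8), but Dalsel is never earned. Ornzor would need Zanhal, Irdtal, and Umbmar (B4), but Irdtal is never earned.

Falarc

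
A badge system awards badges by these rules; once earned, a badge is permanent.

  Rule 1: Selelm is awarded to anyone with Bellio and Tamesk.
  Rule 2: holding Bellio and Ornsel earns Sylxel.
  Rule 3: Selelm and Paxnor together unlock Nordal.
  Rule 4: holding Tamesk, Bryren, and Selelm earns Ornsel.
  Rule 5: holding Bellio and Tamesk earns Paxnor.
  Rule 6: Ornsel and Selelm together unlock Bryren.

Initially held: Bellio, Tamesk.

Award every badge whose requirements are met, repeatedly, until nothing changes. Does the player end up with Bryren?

No

Bryren would need Ornsel and Selelm (Rule 6), but Ornsel is never earned.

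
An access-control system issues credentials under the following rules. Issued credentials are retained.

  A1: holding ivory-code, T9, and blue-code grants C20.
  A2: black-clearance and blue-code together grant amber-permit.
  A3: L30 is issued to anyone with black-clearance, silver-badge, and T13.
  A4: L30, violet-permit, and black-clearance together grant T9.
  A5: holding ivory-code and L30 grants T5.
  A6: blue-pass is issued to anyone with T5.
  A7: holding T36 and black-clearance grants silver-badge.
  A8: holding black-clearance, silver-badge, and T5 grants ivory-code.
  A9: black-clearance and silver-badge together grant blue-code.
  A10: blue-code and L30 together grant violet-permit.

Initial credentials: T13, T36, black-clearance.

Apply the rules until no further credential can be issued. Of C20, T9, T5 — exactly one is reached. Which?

Holding T36 and black-clearance grants silver-badge (A7).
Holding black-clearance and silver-badge grants blue-code (A9).
Holding black-clearance, silver-badge, and T13 grants L30 (A3).
Holding blue-code and L30 grants violet-permit (A10).
Holding L30, violet-permit, and black-clearance grants T9 (A4).
T5 would need ivory-code and L30 (A5), but ivory-code is never granted. C20 would need ivory-code, T9, and blue-code (A1), but ivory-code is never granted.

T9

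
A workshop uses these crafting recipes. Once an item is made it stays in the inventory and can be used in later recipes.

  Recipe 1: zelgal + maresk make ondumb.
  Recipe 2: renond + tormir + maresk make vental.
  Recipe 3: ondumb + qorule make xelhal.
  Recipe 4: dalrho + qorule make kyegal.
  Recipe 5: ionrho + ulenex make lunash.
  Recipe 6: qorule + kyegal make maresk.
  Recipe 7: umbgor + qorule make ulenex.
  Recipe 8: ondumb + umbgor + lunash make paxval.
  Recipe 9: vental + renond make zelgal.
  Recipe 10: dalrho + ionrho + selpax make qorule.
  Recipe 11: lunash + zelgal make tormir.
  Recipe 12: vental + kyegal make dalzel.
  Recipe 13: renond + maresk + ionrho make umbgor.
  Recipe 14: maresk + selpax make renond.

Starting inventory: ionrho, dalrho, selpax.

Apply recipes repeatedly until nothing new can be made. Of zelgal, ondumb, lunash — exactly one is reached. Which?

dalrho + ionrho + selpax → qorule (Recipe 10).
Using Recipe 4, dalrho and qorule make kyegal.
qorule + kyegal → maresk (Recipe 6).
maresk + selpax → renond (Recipe 14).
renond + maresk + ionrho → umbgor (Recipe 13).
umbgor + qorule → ulenex (Recipe 7).
Using Recipe 5, ionrho and ulenex make lunash.
ondumb would need zelgal and maresk (Recipe 1), but zelgal is never obtained. zelgal would need vental and renond (Recipe 9), but vental is never obtained.

lunash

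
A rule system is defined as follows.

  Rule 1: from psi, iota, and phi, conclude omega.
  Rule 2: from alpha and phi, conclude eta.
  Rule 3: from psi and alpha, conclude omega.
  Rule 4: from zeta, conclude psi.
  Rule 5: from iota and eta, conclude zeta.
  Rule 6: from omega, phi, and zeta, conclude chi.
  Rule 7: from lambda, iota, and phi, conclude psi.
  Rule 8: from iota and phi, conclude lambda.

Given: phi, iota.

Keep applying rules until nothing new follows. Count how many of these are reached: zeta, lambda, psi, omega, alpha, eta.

3

iota and phi hold, so lambda follows (Rule 8).
From lambda, iota, and phi, Rule 7 gives psi.
psi, iota, and phi hold, so omega follows (Rule 1).
zeta would need iota and eta (Rule 5), but eta is never established.
lambda: reached.
psi: reached.
omega: reached.
No rule produces alpha, and it is not given.
eta would need alpha and phi (Rule 2), but alpha is never established.
Reached: lambda, psi, and omega — 3 of the 6.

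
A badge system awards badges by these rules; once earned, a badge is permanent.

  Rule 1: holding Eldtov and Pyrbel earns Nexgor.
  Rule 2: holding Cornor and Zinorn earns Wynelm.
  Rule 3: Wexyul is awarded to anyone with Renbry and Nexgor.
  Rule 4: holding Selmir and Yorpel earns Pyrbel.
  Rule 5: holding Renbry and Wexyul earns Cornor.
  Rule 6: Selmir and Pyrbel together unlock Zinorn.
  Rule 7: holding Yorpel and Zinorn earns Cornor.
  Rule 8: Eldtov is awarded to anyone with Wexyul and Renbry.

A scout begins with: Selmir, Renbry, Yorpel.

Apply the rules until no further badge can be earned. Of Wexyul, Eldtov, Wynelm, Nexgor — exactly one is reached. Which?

With Selmir and Yorpel, Pyrbel is earned (Rule 4).
With Selmir and Pyrbel, Zinorn is earned (Rule 6).
With Yorpel and Zinorn, Cornor is earned (Rule 7).
With Cornor and Zinorn, Wynelm is earned (Rule 2).
Eldtov would need Wexyul and Renbry (Rule 8), but Wexyul is never earned. Nexgor would need Eldtov and Pyrbel (Rule 1), but Eldtov is never earned. Wexyul would need Renbry and Nexgor (Rule 3), but Nexgor is never earned.

Wynelm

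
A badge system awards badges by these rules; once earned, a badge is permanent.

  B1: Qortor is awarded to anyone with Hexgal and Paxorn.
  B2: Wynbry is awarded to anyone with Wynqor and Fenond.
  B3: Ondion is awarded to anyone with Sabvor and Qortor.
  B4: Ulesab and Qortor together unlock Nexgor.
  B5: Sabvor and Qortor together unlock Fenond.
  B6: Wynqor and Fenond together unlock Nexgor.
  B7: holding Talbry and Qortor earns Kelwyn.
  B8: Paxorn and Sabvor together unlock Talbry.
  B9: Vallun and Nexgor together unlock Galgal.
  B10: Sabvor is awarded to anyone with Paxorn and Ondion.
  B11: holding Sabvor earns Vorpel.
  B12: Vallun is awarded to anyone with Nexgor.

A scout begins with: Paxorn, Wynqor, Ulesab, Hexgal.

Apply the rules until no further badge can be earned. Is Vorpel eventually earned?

No

Vorpel would need Sabvor (B11), but Sabvor is never earned.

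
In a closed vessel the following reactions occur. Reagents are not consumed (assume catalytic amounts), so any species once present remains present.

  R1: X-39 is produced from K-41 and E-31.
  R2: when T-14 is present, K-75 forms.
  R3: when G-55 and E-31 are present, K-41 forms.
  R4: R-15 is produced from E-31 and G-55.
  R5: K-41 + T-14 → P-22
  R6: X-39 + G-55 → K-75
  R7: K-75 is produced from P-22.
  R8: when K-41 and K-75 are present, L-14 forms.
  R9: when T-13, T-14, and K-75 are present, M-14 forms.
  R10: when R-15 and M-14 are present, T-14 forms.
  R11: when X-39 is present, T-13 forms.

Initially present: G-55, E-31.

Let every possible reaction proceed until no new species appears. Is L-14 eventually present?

G-55 and E-31 present → K-41 forms (R3).
K-41 and E-31 present → X-39 forms (R1).
X-39 and G-55 present → K-75 forms (R6).
K-41 and K-75 present → L-14 forms (R8).

Yes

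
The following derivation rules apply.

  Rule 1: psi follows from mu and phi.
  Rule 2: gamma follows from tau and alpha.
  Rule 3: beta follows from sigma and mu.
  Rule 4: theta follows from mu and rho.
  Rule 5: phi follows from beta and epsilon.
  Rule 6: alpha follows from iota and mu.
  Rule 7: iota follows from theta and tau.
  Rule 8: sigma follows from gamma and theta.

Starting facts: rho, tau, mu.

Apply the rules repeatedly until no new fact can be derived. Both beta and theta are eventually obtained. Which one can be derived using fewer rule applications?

theta

theta: mu and rho hold, so theta follows (Rule 4). [1 rule application]
beta: mu and rho hold, so theta follows (Rule 4). theta and tau hold, so iota follows (Rule 7). From iota and mu, Rule 6 gives alpha. From tau and alpha, Rule 2 gives gamma. gamma and theta hold, so sigma follows (Rule 8). sigma and mu hold, so beta follows (Rule 3). [6 rule applications]
theta needs fewer.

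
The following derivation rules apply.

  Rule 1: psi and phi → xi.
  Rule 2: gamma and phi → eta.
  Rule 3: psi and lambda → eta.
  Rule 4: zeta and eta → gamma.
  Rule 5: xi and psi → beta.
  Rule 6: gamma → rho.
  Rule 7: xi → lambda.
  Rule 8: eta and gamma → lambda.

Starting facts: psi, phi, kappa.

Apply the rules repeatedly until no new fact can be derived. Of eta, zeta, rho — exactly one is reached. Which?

psi and phi hold, so xi follows (Rule 1).
xi holds, so lambda follows (Rule 7).
From psi and lambda, Rule 3 gives eta.
No rule produces zeta, and it is not given. rho would need gamma (Rule 6), but gamma is never established.

eta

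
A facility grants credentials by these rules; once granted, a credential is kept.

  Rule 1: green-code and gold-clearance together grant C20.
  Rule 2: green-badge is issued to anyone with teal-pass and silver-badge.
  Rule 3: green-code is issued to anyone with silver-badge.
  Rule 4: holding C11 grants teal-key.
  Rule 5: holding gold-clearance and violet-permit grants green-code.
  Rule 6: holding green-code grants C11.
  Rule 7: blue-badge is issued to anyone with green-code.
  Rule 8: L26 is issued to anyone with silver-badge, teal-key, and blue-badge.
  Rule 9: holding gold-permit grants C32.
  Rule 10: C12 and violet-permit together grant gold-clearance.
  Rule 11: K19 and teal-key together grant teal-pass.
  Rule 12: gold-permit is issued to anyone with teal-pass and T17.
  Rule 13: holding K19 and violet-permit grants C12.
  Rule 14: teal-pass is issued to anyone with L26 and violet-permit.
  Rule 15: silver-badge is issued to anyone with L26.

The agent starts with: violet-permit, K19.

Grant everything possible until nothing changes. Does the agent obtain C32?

No

C32 would need gold-permit (Rule 9), but gold-permit is never granted.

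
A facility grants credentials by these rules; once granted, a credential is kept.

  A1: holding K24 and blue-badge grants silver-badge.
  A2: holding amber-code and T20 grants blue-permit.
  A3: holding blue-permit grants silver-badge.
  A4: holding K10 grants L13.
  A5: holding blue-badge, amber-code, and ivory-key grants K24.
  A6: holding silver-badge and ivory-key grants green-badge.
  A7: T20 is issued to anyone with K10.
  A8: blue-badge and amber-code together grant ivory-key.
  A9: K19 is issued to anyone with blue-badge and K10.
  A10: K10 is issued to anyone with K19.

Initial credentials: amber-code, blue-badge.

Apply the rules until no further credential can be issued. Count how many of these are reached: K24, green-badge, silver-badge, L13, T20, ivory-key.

4

Holding blue-badge and amber-code grants ivory-key (A8).
Holding blue-badge, amber-code, and ivory-key grants K24 (A5).
Holding K24 and blue-badge grants silver-badge (A1).
Holding silver-badge and ivory-key grants green-badge (A6).
K24: reached.
green-badge: reached.
silver-badge: reached.
L13 would need K10 (A4), but K10 is never granted.
T20 would need K10 (A7), but K10 is never granted.
ivory-key: reached.
Reached: K24, green-badge, silver-badge, and ivory-key — 4 of the 6.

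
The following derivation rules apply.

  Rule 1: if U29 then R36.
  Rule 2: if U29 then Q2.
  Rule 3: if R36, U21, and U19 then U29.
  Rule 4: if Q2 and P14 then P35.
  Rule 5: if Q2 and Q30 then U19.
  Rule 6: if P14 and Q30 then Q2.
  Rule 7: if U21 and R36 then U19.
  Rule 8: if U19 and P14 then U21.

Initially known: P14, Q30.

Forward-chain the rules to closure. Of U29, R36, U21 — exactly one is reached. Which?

From P14 and Q30, Rule 6 gives Q2.
From Q2 and Q30, Rule 5 gives U19.
From U19 and P14, Rule 8 gives U21.
R36 would need U29 (Rule 1), but U29 is never established. U29 would need R36, U21, and U19 (Rule 3), but R36 is never established.

U21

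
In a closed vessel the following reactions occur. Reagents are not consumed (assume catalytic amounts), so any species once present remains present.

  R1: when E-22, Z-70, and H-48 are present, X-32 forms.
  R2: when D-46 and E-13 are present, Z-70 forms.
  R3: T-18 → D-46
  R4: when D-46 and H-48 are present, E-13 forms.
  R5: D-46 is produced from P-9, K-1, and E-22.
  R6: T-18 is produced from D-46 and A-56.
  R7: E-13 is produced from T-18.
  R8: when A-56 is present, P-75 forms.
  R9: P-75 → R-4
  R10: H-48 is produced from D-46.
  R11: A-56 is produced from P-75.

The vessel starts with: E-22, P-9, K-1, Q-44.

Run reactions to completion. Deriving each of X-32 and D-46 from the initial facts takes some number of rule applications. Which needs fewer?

D-46

D-46: P-9, K-1, and E-22 present → D-46 forms (R5). [1 rule application]
X-32: P-9, K-1, and E-22 present → D-46 forms (R5). D-46 present → H-48 forms (R10). D-46 and H-48 present → E-13 forms (R4). D-46 and E-13 present → Z-70 forms (R2). E-22, Z-70, and H-48 present → X-32 forms (R1). [5 rule applications]
D-46 needs fewer.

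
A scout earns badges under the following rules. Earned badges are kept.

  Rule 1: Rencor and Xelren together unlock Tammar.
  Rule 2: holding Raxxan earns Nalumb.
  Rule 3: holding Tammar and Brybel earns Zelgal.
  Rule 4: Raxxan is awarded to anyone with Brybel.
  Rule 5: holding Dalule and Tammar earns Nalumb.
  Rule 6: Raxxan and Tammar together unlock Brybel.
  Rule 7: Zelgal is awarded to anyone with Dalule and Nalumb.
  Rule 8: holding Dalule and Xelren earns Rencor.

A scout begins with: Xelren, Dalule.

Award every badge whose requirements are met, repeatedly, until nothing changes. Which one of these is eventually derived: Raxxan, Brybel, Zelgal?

With Dalule and Xelren, Rencor is earned (Rule 8).
With Rencor and Xelren, Tammar is earned (Rule 1).
With Dalule and Tammar, Nalumb is earned (Rule 5).
With Dalule and Nalumb, Zelgal is earned (Rule 7).
Raxxan would need Brybel (Rule 4), but Brybel is never earned. Brybel would need Raxxan and Tammar (Rule 6), but Raxxan is never earned.

Zelgal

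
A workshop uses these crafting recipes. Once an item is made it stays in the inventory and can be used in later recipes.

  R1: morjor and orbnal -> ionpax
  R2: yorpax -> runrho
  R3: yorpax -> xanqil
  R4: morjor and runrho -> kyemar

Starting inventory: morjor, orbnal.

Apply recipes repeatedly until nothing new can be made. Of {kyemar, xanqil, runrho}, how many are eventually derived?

0

kyemar would need morjor and runrho (R4), but runrho is never obtained.
xanqil would need yorpax (R3), but yorpax is never obtained.
runrho would need yorpax (R2), but yorpax is never obtained.
None of the 3 are reached.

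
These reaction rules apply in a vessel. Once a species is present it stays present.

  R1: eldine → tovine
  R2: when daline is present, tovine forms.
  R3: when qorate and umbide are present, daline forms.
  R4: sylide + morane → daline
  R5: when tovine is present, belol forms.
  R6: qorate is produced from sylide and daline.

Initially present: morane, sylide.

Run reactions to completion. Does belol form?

sylide and morane present → daline forms (R4).
daline present → tovine forms (R2).
tovine present → belol forms (R5).

Yes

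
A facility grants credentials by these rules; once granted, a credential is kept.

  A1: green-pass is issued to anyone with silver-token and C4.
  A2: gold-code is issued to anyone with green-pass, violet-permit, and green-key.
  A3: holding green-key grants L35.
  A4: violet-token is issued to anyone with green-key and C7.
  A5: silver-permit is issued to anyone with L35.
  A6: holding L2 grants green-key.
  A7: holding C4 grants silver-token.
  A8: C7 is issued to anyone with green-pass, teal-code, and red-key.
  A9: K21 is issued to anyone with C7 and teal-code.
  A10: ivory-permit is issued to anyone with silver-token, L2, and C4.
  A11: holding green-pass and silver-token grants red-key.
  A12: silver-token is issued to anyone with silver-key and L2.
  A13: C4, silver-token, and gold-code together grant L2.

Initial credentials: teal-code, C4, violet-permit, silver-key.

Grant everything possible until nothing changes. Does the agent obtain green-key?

green-key would need L2 (A6), but L2 is never granted.

No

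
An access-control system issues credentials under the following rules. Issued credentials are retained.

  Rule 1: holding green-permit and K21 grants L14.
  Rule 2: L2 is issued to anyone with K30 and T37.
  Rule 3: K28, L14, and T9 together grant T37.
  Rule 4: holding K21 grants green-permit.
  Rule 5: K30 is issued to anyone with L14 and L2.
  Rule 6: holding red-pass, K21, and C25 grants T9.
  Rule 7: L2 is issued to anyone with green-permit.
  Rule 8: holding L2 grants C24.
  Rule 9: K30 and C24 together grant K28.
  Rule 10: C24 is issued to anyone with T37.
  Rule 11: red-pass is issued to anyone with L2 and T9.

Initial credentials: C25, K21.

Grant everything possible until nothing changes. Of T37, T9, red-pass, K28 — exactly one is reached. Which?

K28

Holding K21 grants green-permit (Rule 4).
Holding green-permit and K21 grants L14 (Rule 1).
Holding green-permit grants L2 (Rule 7).
Holding L14 and L2 grants K30 (Rule 5).
Holding L2 grants C24 (Rule 8).
Holding K30 and C24 grants K28 (Rule 9).
T9 would need red-pass, K21, and C25 (Rule 6), but red-pass is never granted. T37 would need K28, L14, and T9 (Rule 3), but T9 is never granted. red-pass would need L2 and T9 (Rule 11), but T9 is never granted.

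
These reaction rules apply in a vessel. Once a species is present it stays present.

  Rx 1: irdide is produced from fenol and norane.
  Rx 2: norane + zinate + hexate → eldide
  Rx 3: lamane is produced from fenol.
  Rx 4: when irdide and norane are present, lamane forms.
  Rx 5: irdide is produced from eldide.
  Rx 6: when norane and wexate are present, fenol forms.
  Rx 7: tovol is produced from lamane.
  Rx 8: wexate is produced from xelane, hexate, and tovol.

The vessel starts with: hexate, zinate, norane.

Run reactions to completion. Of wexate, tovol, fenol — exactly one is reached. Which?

tovol

norane, zinate, and hexate present → eldide forms (Rx 2).
eldide present → irdide forms (Rx 5).
irdide and norane present → lamane forms (Rx 4).
lamane present → tovol forms (Rx 7).
fenol would need norane and wexate (Rx 6), but wexate never forms. wexate would need xelane, hexate, and tovol (Rx 8), but xelane never forms.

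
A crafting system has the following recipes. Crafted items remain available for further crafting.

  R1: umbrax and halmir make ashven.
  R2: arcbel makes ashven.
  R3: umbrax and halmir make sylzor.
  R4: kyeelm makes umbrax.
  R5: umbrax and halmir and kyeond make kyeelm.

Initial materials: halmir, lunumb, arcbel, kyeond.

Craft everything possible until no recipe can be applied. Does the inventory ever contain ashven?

Using R2, arcbel makes ashven.

Yes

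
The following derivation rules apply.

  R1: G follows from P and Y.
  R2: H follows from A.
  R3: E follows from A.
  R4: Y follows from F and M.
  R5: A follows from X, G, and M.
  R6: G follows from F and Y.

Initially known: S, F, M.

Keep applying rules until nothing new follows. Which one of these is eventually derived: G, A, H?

From F and M, R4 gives Y.
F and Y hold, so G follows (R6).
A would need X, G, and M (R5), but X is never established. H would need A (R2), but A is never established.

G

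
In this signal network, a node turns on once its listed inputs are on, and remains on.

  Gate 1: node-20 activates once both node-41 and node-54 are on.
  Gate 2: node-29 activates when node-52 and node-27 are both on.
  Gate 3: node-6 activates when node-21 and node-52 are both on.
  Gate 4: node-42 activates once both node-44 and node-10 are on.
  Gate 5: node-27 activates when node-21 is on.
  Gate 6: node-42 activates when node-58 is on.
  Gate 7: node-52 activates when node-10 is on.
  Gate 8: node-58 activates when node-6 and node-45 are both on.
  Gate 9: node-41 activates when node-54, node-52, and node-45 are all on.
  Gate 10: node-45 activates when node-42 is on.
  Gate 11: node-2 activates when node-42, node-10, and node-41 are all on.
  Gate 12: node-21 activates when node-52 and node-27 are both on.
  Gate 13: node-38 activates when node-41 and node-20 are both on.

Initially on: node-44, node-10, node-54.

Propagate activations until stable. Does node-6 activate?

node-6 would need node-21 and node-52 (Gate 3), but node-21 never turns on.

No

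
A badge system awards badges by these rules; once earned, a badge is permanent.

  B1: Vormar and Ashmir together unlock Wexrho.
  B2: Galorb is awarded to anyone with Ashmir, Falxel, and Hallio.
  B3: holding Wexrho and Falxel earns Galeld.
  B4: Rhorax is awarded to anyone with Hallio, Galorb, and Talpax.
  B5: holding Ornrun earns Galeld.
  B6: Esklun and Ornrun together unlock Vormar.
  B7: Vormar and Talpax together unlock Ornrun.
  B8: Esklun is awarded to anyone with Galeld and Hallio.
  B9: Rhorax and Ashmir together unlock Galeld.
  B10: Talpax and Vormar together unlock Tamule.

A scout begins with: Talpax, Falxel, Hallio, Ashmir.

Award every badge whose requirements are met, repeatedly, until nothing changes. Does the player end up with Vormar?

No

Vormar would need Esklun and Ornrun (B6), but Ornrun is never earned.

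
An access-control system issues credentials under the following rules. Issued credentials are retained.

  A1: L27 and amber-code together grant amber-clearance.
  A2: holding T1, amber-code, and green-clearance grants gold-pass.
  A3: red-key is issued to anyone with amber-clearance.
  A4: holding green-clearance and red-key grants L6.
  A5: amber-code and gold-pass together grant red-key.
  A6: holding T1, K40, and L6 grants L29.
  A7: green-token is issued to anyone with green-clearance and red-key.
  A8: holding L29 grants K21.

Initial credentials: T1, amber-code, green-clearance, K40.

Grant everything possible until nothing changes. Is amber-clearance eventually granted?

amber-clearance would need L27 and amber-code (A1), but L27 is never granted.

No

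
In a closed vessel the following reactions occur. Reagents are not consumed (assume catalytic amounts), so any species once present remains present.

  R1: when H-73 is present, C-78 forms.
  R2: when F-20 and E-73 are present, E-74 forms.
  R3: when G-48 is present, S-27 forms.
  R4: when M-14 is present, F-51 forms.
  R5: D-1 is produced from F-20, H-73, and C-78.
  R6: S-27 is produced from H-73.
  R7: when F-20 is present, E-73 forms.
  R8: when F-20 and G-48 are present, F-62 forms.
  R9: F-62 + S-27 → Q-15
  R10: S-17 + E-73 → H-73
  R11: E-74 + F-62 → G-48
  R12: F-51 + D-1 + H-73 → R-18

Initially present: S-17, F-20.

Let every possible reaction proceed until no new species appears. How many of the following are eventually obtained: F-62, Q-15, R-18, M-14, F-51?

0

F-62 would need F-20 and G-48 (R8), but G-48 never forms.
Q-15 would need F-62 and S-27 (R9), but F-62 never forms.
R-18 would need F-51, D-1, and H-73 (R12), but F-51 never forms.
No rule produces M-14, and it is not given.
F-51 would need M-14 (R4), but M-14 never forms.
None of the 5 are reached.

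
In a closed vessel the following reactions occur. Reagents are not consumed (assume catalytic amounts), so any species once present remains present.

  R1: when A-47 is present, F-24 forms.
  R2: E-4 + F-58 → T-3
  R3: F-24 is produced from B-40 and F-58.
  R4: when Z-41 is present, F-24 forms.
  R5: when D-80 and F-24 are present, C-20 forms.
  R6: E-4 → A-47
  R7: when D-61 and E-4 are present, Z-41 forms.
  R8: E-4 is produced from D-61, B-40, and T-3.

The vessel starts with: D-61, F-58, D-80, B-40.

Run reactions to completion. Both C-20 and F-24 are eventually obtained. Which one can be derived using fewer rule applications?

F-24

F-24: B-40 and F-58 present → F-24 forms (R3). [1 rule application]
C-20: B-40 and F-58 present → F-24 forms (R3). D-80 and F-24 present → C-20 forms (R5). [2 rule applications]
F-24 needs fewer.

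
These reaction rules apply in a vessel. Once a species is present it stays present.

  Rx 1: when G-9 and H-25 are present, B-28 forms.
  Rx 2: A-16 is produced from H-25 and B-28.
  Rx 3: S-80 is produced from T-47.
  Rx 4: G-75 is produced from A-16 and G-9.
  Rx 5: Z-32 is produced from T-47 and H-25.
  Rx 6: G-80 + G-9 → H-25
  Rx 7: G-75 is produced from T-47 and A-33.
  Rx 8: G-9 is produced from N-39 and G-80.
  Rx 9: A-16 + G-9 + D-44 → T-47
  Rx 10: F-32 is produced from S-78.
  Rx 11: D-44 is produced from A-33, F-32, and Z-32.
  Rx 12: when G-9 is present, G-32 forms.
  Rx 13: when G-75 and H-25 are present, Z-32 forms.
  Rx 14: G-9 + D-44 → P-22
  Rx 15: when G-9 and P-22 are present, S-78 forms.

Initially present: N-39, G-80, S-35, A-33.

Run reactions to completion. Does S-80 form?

S-80 would need T-47 (Rx 3), but T-47 never forms.

No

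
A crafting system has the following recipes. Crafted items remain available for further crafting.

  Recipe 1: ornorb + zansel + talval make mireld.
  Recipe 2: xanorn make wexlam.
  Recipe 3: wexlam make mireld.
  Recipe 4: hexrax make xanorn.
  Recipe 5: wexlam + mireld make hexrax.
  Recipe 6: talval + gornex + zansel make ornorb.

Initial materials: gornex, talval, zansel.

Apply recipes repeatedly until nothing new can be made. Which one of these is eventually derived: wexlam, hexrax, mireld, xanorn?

Using Recipe 6, talval, gornex, and zansel make ornorb.
ornorb + zansel + talval → mireld (Recipe 1).
xanorn would need hexrax (Recipe 4), but hexrax is never obtained. wexlam would need xanorn (Recipe 2), but xanorn is never obtained. hexrax would need wexlam and mireld (Recipe 5), but wexlam is never obtained.

mireld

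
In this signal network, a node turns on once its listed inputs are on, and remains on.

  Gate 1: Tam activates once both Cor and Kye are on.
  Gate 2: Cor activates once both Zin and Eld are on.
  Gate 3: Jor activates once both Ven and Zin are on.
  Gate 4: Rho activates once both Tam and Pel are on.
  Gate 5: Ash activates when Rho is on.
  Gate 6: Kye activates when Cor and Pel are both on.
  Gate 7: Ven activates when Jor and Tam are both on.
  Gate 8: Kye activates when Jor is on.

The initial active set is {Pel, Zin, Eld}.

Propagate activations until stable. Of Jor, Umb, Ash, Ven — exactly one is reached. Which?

Ash

Zin and Eld are on, so Cor activates (Gate 2).
Cor and Pel are on, so Kye activates (Gate 6).
Cor and Kye are on, so Tam activates (Gate 1).
Tam and Pel are on, so Rho activates (Gate 4).
Gate 5: Rho on → Ash on.
Ven would need Jor and Tam (Gate 7), but Jor never turns on. No rule produces Umb, and it is not given. Jor would need Ven and Zin (Gate 3), but Ven never turns on.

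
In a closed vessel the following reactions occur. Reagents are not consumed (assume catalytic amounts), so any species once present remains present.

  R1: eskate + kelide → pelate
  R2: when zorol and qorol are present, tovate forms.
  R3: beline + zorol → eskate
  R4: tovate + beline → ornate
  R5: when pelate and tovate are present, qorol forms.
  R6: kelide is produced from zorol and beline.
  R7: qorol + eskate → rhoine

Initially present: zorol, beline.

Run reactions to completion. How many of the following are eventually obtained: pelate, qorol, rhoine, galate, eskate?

beline and zorol present → eskate forms (R3).
zorol and beline present → kelide forms (R6).
eskate and kelide present → pelate forms (R1).
pelate: reached.
qorol would need pelate and tovate (R5), but tovate never forms.
rhoine would need qorol and eskate (R7), but qorol never forms.
No rule produces galate, and it is not given.
eskate: reached.
Reached: pelate and eskate — 2 of the 5.

2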